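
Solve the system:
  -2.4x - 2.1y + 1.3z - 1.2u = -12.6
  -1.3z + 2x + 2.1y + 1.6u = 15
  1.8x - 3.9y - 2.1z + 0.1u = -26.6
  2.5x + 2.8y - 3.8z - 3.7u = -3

Row-reduce the augmented matrix:
R1 ← R1 / (-12/5).
R2 ← R2 − 2·R1.
R3 ← R3 − 9/5·R1.
R4 ← R4 − 5/2·R1.
R2 ← R2 / (7/20).
R1 ← R1 − 7/8·R2.
R3 ← R3 + 219/40·R2.
R4 ← R4 − 49/80·R2.
R3 ← R3 / (-158/35).
R2 ← R2 + 13/21·R3.
R4 ← R4 + 31/15·R3.
R4 ← R4 / (-47071/4740).
R1 ← R1 + 1·R4.
R2 ← R2 − 509/948·R4.
R3 ← R3 + 601/316·R4.
Reading off the reduced rows gives x = -2, y = 6, z = 0, u = 4.

x = -2, y = 6, z = 0, u = 4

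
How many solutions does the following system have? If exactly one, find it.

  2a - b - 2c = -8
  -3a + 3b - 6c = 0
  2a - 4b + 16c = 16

Row-reduce:
R1 ← R1 / (2).
R2 ← R2 + 3·R1.
R3 ← R3 − 2·R1.
R2 ← R2 / (3/2).
R1 ← R1 + 1/2·R2.
R3 ← R3 + 3·R2.
Rank is 2 with 3 unknowns, leaving c free.

infinitely many solutions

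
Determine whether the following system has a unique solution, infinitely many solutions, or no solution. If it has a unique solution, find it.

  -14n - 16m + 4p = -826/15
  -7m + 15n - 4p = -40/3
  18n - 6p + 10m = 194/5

m = 3, n = 3/5, p = 1/3

Row-reduce the augmented matrix:
R1 ← R1 / (-16).
R2 ← R2 + 7·R1.
R3 ← R3 − 10·R1.
R2 ← R2 / (169/8).
R1 ← R1 − 7/8·R2.
R3 ← R3 − 37/4·R2.
R3 ← R3 / (-166/169).
R1 ← R1 + 2/169·R3.
R2 ← R2 + 46/169·R3.
Reading off the reduced rows gives m = 3, n = 3/5, p = 1/3.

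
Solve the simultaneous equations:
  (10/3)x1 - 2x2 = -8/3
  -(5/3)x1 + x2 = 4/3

Row-reduce:
R1 ← R1 / (10/3).
R2 ← R2 + 5/3·R1.
Rank is 1 with 2 unknowns, leaving x2 free.

infinitely many solutions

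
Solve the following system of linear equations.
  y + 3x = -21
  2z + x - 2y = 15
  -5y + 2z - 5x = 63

x = -5, y = -6, z = 4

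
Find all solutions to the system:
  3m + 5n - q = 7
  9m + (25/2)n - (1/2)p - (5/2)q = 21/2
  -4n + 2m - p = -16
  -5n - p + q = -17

no solution

Row-reduce:
R1 ← R1 / (3).
R2 ← R2 − 9·R1.
R3 ← R3 − 2·R1.
R2 ← R2 / (-5/2).
R1 ← R1 − 5/3·R2.
R3 ← R3 + 22/3·R2.
R4 ← R4 + 5·R2.
R3 ← R3 / (7/15).
R1 ← R1 + 1/3·R3.
R2 ← R2 − 1/5·R3.
Row 4 reduces to 0 = 4, a contradiction. The system is inconsistent.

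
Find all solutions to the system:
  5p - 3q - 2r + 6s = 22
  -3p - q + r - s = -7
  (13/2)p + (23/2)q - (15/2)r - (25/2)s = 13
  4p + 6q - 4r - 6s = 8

no solution

Row-reduce:
R1 ← R1 / (5).
R2 ← R2 + 3·R1.
R3 ← R3 − 13/2·R1.
R4 ← R4 − 4·R1.
R2 ← R2 / (-14/5).
R1 ← R1 + 3/5·R2.
R3 ← R3 − 77/5·R2.
R4 ← R4 − 42/5·R2.
R3 ← R3 / (-6).
R1 ← R1 + 5/14·R3.
R2 ← R2 − 1/14·R3.
R4 ← R4 + 3·R3.
Row 4 reduces to 0 = -1/4, a contradiction. The system is inconsistent.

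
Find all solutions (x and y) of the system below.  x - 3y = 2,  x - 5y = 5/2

x = 5/4, y = -1/4

Row-reduce the augmented matrix:
R2 ← R2 − 1·R1.
R2 ← R2 / (-2).
R1 ← R1 + 3·R2.
Reading off the reduced rows gives x = 5/4, y = -1/4.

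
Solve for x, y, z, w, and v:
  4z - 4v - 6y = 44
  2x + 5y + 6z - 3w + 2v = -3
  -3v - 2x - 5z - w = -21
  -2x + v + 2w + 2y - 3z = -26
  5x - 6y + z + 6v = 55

Row-reduce the augmented matrix:
Swap R1 and R2.
R1 ← R1 / (2).
R3 ← R3 + 2·R1.
R4 ← R4 + 2·R1.
R5 ← R5 − 5·R1.
R2 ← R2 / (-6).
R1 ← R1 − 5/2·R2.
R3 ← R3 − 5·R2.
R4 ← R4 − 7·R2.
R5 ← R5 + 37/2·R2.
R3 ← R3 / (13/3).
R1 ← R1 − 14/3·R3.
R2 ← R2 + 2/3·R3.
R4 ← R4 − 23/3·R3.
R5 ← R5 + 79/3·R3.
R4 ← R4 / (79/13).
R1 ← R1 − 73/26·R4.
R2 ← R2 + 8/13·R4.
R3 ← R3 + 12/13·R4.
R5 ← R5 + 437/26·R4.
R5 ← R5 / (284/79).
R1 ← R1 − 97/79·R5.
R2 ← R2 − 48/79·R5.
R3 ← R3 + 7/79·R5.
R4 ← R4 − 78/79·R5.
Reading off the reduced rows gives x = 2, y = -6, z = 3, w = -1, v = 1.

x = 2, y = -6, z = 3, w = -1, v = 1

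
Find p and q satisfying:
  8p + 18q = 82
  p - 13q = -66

p = -1, q = 5

Row-reduce the augmented matrix:
R1 ← R1 / (8).
R2 ← R2 − 1·R1.
R2 ← R2 / (-61/4).
R1 ← R1 − 9/4·R2.
Reading off the reduced rows gives p = -1, q = 5.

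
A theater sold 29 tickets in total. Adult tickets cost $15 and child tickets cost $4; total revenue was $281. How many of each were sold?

adult tickets: 15, child tickets: 14

Let a = adult tickets, c = child tickets.
  a + c = 29
  15a + 4c = 281
Row-reduce the augmented matrix:
R2 ← R2 − 15·R1.
R2 ← R2 / (-11).
R1 ← R1 − 1·R2.
Reading off the reduced rows gives a = 15, c = 14.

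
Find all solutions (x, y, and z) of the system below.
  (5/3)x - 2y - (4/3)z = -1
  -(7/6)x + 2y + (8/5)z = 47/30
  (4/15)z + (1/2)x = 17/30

Row-reduce:
R1 ← R1 / (5/3).
R2 ← R2 + 7/6·R1.
R3 ← R3 − 1/2·R1.
R2 ← R2 / (3/5).
R1 ← R1 + 6/5·R2.
R3 ← R3 − 3/5·R2.
Rank is 2 with 3 unknowns, leaving z free.

infinitely many solutions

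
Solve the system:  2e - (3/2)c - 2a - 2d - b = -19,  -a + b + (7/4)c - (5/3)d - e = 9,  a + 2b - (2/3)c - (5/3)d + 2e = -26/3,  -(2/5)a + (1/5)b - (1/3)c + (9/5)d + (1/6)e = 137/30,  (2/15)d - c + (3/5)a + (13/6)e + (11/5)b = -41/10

infinitely many solutions

Row-reduce:
R1 ← R1 / (-2).
R2 ← R2 + 1·R1.
R3 ← R3 − 1·R1.
R4 ← R4 + 2/5·R1.
R5 ← R5 − 3/5·R1.
R2 ← R2 / (3/2).
R1 ← R1 − 1/2·R2.
R3 ← R3 − 3/2·R2.
R4 ← R4 − 2/5·R2.
R5 ← R5 − 19/10·R2.
R3 ← R3 / (-47/12).
R1 ← R1 + 1/12·R3.
R2 ← R2 − 5/3·R3.
R4 ← R4 + 7/10·R3.
R5 ← R5 + 277/60·R3.
R4 ← R4 / (1157/423).
R1 ← R1 − 535/423·R4.
R2 ← R2 + 548/423·R4.
R3 ← R3 − 24/47·R4.
R5 ← R5 − 1157/423·R4.
Rank is 4 with 5 unknowns, leaving e free.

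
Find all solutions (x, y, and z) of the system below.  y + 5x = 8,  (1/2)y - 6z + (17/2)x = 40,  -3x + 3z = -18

Row-reduce:
R1 ← R1 / (5).
R2 ← R2 − 17/2·R1.
R3 ← R3 + 3·R1.
R2 ← R2 / (-6/5).
R1 ← R1 − 1/5·R2.
R3 ← R3 − 3/5·R2.
Rank is 2 with 3 unknowns, leaving z free.

infinitely many solutions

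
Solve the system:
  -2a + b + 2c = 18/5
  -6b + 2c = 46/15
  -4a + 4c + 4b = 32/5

a = -5/3, b = -2/5, c = 1/3

Row-reduce the augmented matrix:
R1 ← R1 / (-2).
R3 ← R3 + 4·R1.
R2 ← R2 / (-6).
R1 ← R1 + 1/2·R2.
R3 ← R3 − 2·R2.
R3 ← R3 / (2/3).
R1 ← R1 + 7/6·R3.
R2 ← R2 + 1/3·R3.
Reading off the reduced rows gives a = -5/3, b = -2/5, c = 1/3.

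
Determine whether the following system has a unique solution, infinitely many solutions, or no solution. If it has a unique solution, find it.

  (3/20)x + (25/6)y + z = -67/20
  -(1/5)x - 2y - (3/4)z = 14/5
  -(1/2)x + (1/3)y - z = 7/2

Row-reduce:
R1 ← R1 / (3/20).
R2 ← R2 + 1/5·R1.
R3 ← R3 + 1/2·R1.
R2 ← R2 / (32/9).
R1 ← R1 − 250/9·R2.
R3 ← R3 − 128/9·R2.
Row 3 reduces to 0 = -1, a contradiction. The system is inconsistent.

no solution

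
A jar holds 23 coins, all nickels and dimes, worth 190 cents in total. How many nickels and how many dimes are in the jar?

Let n = nickels, d = dimes.
  d + n = 23
  5n + 10d = 190
From equation 1: n = 23 − d.
Substitute into equation 2 and solve: d = 15.
Then n = 8.

nickels: 8, dimes: 15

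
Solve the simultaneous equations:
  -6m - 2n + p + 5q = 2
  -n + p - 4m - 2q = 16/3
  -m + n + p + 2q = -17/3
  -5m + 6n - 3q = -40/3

Row-reduce the augmented matrix:
R1 ← R1 / (-6).
R2 ← R2 + 4·R1.
R3 ← R3 + 1·R1.
R4 ← R4 + 5·R1.
R2 ← R2 / (1/3).
R1 ← R1 − 1/3·R2.
R3 ← R3 − 4/3·R2.
R4 ← R4 − 23/3·R2.
R3 ← R3 / (-1/2).
R1 ← R1 + 1/2·R3.
R2 ← R2 − 1·R3.
R4 ← R4 + 17/2·R3.
R4 ← R4 / (-267).
R1 ← R1 + 18·R4.
R2 ← R2 − 29·R4.
R3 ← R3 + 45·R4.
Reading off the reduced rows gives m = -1/3, n = -3, p = -1, q = -1.

m = -1/3, n = -3, p = -1, q = -1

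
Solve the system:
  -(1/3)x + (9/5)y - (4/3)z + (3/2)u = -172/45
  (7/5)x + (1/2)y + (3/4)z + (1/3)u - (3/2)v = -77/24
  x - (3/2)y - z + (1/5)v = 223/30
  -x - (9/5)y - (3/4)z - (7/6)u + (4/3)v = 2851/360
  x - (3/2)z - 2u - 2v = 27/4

Row-reduce the augmented matrix:
R1 ← R1 / (-1/3).
R2 ← R2 − 7/5·R1.
R3 ← R3 − 1·R1.
R4 ← R4 + 1·R1.
R5 ← R5 − 1·R1.
R2 ← R2 / (403/50).
R1 ← R1 + 27/5·R2.
R3 ← R3 − 39/10·R2.
R4 ← R4 + 36/5·R2.
R5 ← R5 − 27/5·R2.
R3 ← R3 / (-329/124).
R1 ← R1 − 605/806·R3.
R2 ← R2 + 485/806·R3.
R4 ← R4 + 1745/1612·R3.
R5 ← R5 + 907/403·R3.
R4 ← R4 / (-3433/12831).
R1 ← R1 − 2645/8554·R4.
R2 ← R2 − 6805/12831·R4.
R3 ← R3 + 160/329·R4.
R5 ← R5 + 25993/8554·R4.
R5 ← R5 / (177467/68660).
R1 ← R1 + 16303/13732·R5.
R2 ← R2 + 23851/20598·R5.
R3 ← R3 − 6002/17165·R5.
R4 ← R4 − 9863/6866·R5.
Reading off the reduced rows gives x = 5/3, y = -2, z = -5/2, u = -2, v = 4/3.

x = 5/3, y = -2, z = -5/2, u = -2, v = 4/3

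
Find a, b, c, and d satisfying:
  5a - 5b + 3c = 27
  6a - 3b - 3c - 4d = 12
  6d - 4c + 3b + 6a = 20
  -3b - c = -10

a = 5, b = 2, c = 4, d = 0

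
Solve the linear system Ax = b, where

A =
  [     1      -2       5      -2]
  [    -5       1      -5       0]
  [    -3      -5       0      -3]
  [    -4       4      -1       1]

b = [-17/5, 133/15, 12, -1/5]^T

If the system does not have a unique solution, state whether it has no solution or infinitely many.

x_1 = -2, x_2 = -14/5, x_3 = -1/3, x_4 = 8/3

Row-reduce the augmented matrix:
R2 ← R2 + 5·R1.
R3 ← R3 + 3·R1.
R4 ← R4 + 4·R1.
R2 ← R2 / (-9).
R1 ← R1 + 2·R2.
R3 ← R3 + 11·R2.
R4 ← R4 + 4·R2.
R3 ← R3 / (-85/9).
R1 ← R1 − 5/9·R3.
R2 ← R2 + 20/9·R3.
R4 ← R4 − 91/9·R3.
R4 ← R4 / (76/85).
R1 ← R1 − 7/17·R4.
R2 ← R2 − 6/17·R4.
R3 ← R3 + 29/85·R4.
Reading off the reduced rows gives x_1 = -2, x_2 = -14/5, x_3 = -1/3, x_4 = 8/3.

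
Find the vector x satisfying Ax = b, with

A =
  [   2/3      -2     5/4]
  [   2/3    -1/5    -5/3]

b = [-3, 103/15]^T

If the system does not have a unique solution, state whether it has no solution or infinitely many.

Row-reduce:
R1 ← R1 / (2/3).
R2 ← R2 − 2/3·R1.
R2 ← R2 / (9/5).
R1 ← R1 + 3·R2.
Rank is 2 with 3 unknowns, leaving x_3 free.

infinitely many solutions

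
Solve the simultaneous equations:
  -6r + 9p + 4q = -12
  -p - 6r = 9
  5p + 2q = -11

Row-reduce:
R1 ← R1 / (9).
R2 ← R2 + 1·R1.
R3 ← R3 − 5·R1.
R2 ← R2 / (4/9).
R1 ← R1 − 4/9·R2.
R3 ← R3 + 2/9·R2.
Row 3 reduces to 0 = -1/2, a contradiction. The system is inconsistent.

no solution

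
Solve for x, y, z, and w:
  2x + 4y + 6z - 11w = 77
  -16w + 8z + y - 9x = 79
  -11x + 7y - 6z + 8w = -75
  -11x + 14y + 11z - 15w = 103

Row-reduce the augmented matrix:
R1 ← R1 / (2).
R2 ← R2 + 9·R1.
R3 ← R3 + 11·R1.
R4 ← R4 + 11·R1.
R2 ← R2 / (19).
R1 ← R1 − 2·R2.
R3 ← R3 − 29·R2.
R4 ← R4 − 36·R2.
R3 ← R3 / (-502/19).
R1 ← R1 + 13/19·R3.
R2 ← R2 − 35/19·R3.
R4 ← R4 + 424/19·R3.
R4 ← R4 / (4271/502).
R1 ← R1 − 83/502·R4.
R2 ← R2 + 69/502·R4.
R3 ← R3 + 451/251·R4.
Reading off the reduced rows gives x = 2, y = 1, z = 6, w = -3.

x = 2, y = 1, z = 6, w = -3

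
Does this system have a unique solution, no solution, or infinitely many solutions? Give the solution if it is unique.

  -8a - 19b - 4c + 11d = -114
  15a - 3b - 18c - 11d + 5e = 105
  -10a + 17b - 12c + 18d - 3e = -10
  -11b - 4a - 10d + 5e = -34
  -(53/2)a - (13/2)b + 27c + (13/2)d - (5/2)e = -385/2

Row-reduce:
R1 ← R1 / (-8).
R2 ← R2 − 15·R1.
R3 ← R3 + 10·R1.
R4 ← R4 + 4·R1.
R5 ← R5 + 53/2·R1.
R2 ← R2 / (-309/8).
R1 ← R1 − 19/8·R2.
R3 ← R3 − 163/4·R2.
R4 ← R4 + 3/2·R2.
R5 ← R5 − 903/16·R2.
R3 ← R3 / (-3492/103).
R1 ← R1 + 110/103·R3.
R2 ← R2 − 68/103·R3.
R4 ← R4 − 308/103·R3.
R5 ← R5 − 308/103·R3.
R4 ← R4 / (-38246/2619).
R1 ← R1 + 6479/5238·R4.
R2 ← R2 − 82/2619·R4.
R3 ← R3 + 4451/10476·R4.
R5 ← R5 + 38246/2619·R4.
Row 5 reduces to 0 = -1, a contradiction. The system is inconsistent.

no solution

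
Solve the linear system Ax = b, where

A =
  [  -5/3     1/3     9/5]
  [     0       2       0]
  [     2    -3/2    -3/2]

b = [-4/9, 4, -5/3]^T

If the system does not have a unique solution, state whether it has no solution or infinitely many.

x_1 = 2/3, x_2 = 2, x_3 = 0

Row-reduce the augmented matrix:
R1 ← R1 / (-5/3).
R3 ← R3 − 2·R1.
R2 ← R2 / (2).
R1 ← R1 + 1/5·R2.
R3 ← R3 + 11/10·R2.
R3 ← R3 / (33/50).
R1 ← R1 + 27/25·R3.
Reading off the reduced rows gives x_1 = 2/3, x_2 = 2, x_3 = 0.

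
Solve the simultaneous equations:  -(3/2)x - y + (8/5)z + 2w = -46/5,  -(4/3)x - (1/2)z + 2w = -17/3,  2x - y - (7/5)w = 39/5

Row-reduce:
R1 ← R1 / (-3/2).
R2 ← R2 + 4/3·R1.
R3 ← R3 − 2·R1.
R2 ← R2 / (8/9).
R1 ← R1 − 2/3·R2.
R3 ← R3 + 7/3·R2.
R3 ← R3 / (-233/80).
R1 ← R1 − 3/8·R3.
R2 ← R2 + 173/80·R3.
Rank is 3 with 4 unknowns, leaving w free.

infinitely many solutions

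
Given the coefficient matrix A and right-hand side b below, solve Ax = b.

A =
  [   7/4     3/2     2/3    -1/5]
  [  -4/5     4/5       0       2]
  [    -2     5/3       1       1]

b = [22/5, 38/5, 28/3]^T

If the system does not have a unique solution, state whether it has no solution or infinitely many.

infinitely many solutions

Row-reduce:
R1 ← R1 / (7/4).
R2 ← R2 + 4/5·R1.
R3 ← R3 + 2·R1.
R2 ← R2 / (52/35).
R1 ← R1 − 6/7·R2.
R3 ← R3 − 71/21·R2.
R3 ← R3 / (125/117).
R1 ← R1 − 8/39·R3.
R2 ← R2 − 8/39·R3.
Rank is 3 with 4 unknowns, leaving x_4 free.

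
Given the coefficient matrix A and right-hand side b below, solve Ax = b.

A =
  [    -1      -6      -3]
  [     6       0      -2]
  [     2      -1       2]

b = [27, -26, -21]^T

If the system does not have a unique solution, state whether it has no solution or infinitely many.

x_1 = -6, x_2 = -1, x_3 = -5

Row-reduce the augmented matrix:
R1 ← R1 / (-1).
R2 ← R2 − 6·R1.
R3 ← R3 − 2·R1.
R2 ← R2 / (-36).
R1 ← R1 − 6·R2.
R3 ← R3 + 13·R2.
R3 ← R3 / (29/9).
R1 ← R1 + 1/3·R3.
R2 ← R2 − 5/9·R3.
Reading off the reduced rows gives x_1 = -6, x_2 = -1, x_3 = -5.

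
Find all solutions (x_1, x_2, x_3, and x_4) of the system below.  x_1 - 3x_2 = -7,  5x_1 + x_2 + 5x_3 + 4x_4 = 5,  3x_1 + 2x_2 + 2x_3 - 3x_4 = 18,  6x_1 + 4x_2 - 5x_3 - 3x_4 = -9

x_1 = -1, x_2 = 2, x_3 = 4, x_4 = -3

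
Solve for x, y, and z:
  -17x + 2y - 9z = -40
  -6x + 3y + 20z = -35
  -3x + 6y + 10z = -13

x = 3, y = 1, z = -1

Row-reduce the augmented matrix:
R1 ← R1 / (-17).
R2 ← R2 + 6·R1.
R3 ← R3 + 3·R1.
R2 ← R2 / (39/17).
R1 ← R1 + 2/17·R2.
R3 ← R3 − 96/17·R2.
R3 ← R3 / (-591/13).
R1 ← R1 − 67/39·R3.
R2 ← R2 − 394/39·R3.
Reading off the reduced rows gives x = 3, y = 1, z = -1.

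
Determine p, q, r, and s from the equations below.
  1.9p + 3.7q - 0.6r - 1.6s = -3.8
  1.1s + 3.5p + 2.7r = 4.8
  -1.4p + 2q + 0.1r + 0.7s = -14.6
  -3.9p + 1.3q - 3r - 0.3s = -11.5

p = 4, q = -4, r = -3, s = -1

Row-reduce the augmented matrix:
R1 ← R1 / (19/10).
R2 ← R2 − 7/2·R1.
R3 ← R3 + 7/5·R1.
R4 ← R4 + 39/10·R1.
R2 ← R2 / (-259/38).
R1 ← R1 − 37/19·R2.
R3 ← R3 − 449/95·R2.
R4 ← R4 − 169/19·R2.
R3 ← R3 / (29741/12950).
R1 ← R1 − 27/35·R3.
R2 ← R2 + 723/1295·R3.
R4 ← R4 − 951/1295·R3.
R4 ← R4 / (283549/297410).
R1 ← R1 + 13906/29741·R4.
R2 ← R2 + 832/29741·R4.
R3 ← R3 − 30143/29741·R4.
Reading off the reduced rows gives p = 4, q = -4, r = -3, s = -1.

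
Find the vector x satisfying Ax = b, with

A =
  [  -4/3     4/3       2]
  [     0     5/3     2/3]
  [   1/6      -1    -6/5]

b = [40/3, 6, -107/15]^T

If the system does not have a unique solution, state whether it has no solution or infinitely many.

x_1 = -2, x_2 = 2, x_3 = 4

Row-reduce the augmented matrix:
R1 ← R1 / (-4/3).
R3 ← R3 − 1/6·R1.
R2 ← R2 / (5/3).
R1 ← R1 + 1·R2.
R3 ← R3 + 5/6·R2.
R3 ← R3 / (-37/60).
R1 ← R1 + 11/10·R3.
R2 ← R2 − 2/5·R3.
Reading off the reduced rows gives x_1 = -2, x_2 = 2, x_3 = 4.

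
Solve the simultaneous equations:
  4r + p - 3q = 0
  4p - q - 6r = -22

infinitely many solutions

Row-reduce:
R2 ← R2 − 4·R1.
R2 ← R2 / (11).
R1 ← R1 + 3·R2.
Rank is 2 with 3 unknowns, leaving r free.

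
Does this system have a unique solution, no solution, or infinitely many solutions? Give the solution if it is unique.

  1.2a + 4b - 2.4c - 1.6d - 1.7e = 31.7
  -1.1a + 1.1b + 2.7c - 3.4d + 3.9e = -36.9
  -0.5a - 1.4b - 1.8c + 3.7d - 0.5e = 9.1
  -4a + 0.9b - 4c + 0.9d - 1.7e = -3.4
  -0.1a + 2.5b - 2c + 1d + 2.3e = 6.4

Row-reduce the augmented matrix:
R1 ← R1 / (6/5).
R2 ← R2 + 11/10·R1.
R3 ← R3 + 1/2·R1.
R4 ← R4 + 4·R1.
R5 ← R5 + 1/10·R1.
R2 ← R2 / (143/30).
R1 ← R1 − 10/3·R2.
R3 ← R3 − 4/15·R2.
R4 ← R4 − 427/30·R2.
R5 ← R5 − 17/6·R2.
R3 ← R3 / (-2022/715).
R1 ← R1 + 336/143·R3.
R2 ← R2 − 15/143·R3.
R4 ← R4 + 3859/286·R3.
R5 ← R5 + 3571/1430·R3.
R4 ← R4 / (-229427/40440).
R1 ← R1 + 228/337·R4.
R2 ← R2 + 1211/1348·R4.
R3 ← R3 + 4727/4044·R4.
R5 ← R5 − 33989/40440·R4.
R5 ← R5 / (3526709/4588540).
R1 ← R1 + 909551/917708·R5.
R2 ← R2 − 1563237/917708·R5.
R3 ← R3 − 970665/458854·R5.
R4 ← R4 − 1288999/917708·R5.
Reading off the reduced rows gives a = 6, b = 5, c = -1, d = 4, e = -5.

a = 6, b = 5, c = -1, d = 4, e = -5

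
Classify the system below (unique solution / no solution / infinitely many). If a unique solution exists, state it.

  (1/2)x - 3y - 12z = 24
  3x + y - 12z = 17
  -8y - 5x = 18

no solution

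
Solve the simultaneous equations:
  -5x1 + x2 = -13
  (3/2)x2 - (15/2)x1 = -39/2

Row-reduce:
R1 ← R1 / (-5).
R2 ← R2 + 15/2·R1.
Rank is 1 with 2 unknowns, leaving x2 free.

infinitely many solutions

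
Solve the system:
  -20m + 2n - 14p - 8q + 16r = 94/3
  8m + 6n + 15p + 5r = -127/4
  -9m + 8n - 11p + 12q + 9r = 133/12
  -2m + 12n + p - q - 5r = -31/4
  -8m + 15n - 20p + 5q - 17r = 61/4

m = -5/2, n = -4/3, p = 0, q = 1/2, r = -3/4

Row-reduce the augmented matrix:
R1 ← R1 / (-20).
R2 ← R2 − 8·R1.
R3 ← R3 + 9·R1.
R4 ← R4 + 2·R1.
R5 ← R5 + 8·R1.
R2 ← R2 / (34/5).
R1 ← R1 + 1/10·R2.
R3 ← R3 − 71/10·R2.
R4 ← R4 − 59/5·R2.
R5 ← R5 − 71/5·R2.
R3 ← R3 / (-987/68).
R1 ← R1 − 57/68·R3.
R2 ← R2 − 47/34·R3.
R4 ← R4 + 473/34·R3.
R5 ← R5 + 1157/34·R3.
R4 ← R4 / (-1805/141).
R1 ← R1 − 68/47·R4.
R2 ← R2 − 4/3·R4.
R3 ← R3 + 184/141·R4.
R5 ← R5 + 4163/141·R4.
R5 ← R5 / (189456/12635).
R1 ← R1 + 39208/12635·R5.
R2 ← R2 + 12951/12635·R5.
R3 ← R3 − 4329/1805·R5.
R4 ← R4 − 16482/12635·R5.
Reading off the reduced rows gives m = -5/2, n = -4/3, p = 0, q = 1/2, r = -3/4.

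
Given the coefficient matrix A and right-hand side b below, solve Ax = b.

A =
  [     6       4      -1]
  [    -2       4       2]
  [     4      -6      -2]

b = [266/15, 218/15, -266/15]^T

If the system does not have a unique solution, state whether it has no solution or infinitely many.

Row-reduce the augmented matrix:
R1 ← R1 / (6).
R2 ← R2 + 2·R1.
R3 ← R3 − 4·R1.
R2 ← R2 / (16/3).
R1 ← R1 − 2/3·R2.
R3 ← R3 + 26/3·R2.
R3 ← R3 / (11/8).
R1 ← R1 + 3/8·R3.
R2 ← R2 − 5/16·R3.
Reading off the reduced rows gives x_1 = 7/5, x_2 = 3, x_3 = 8/3.

x_1 = 7/5, x_2 = 3, x_3 = 8/3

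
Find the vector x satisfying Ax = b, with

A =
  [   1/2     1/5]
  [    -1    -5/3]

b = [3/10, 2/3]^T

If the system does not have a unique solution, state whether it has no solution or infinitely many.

x_1 = 1, x_2 = -1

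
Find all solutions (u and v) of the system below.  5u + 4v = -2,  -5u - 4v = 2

infinitely many solutions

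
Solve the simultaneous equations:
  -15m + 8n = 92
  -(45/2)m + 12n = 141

no solution

Row-reduce:
R1 ← R1 / (-15).
R2 ← R2 + 45/2·R1.
Row 2 reduces to 0 = 3, a contradiction. The system is inconsistent.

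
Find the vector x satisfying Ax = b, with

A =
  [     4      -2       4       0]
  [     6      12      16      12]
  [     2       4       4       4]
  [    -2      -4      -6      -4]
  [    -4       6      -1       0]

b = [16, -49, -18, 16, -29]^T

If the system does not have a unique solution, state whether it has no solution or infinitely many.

no solution

Row-reduce:
R1 ← R1 / (4).
R2 ← R2 − 6·R1.
R3 ← R3 − 2·R1.
R4 ← R4 + 2·R1.
R5 ← R5 + 4·R1.
R2 ← R2 / (15).
R1 ← R1 + 1/2·R2.
R3 ← R3 − 5·R2.
R4 ← R4 + 5·R2.
R5 ← R5 − 4·R2.
R3 ← R3 / (-4/3).
R1 ← R1 − 4/3·R3.
R2 ← R2 − 2/3·R3.
R4 ← R4 + 2/3·R3.
R5 ← R5 − 1/3·R3.
Swap R4 and R5.
R4 ← R4 / (-16/5).
R1 ← R1 − 2/5·R4.
R2 ← R2 − 4/5·R4.
Row 5 reduces to 0 = 1/2, a contradiction. The system is inconsistent.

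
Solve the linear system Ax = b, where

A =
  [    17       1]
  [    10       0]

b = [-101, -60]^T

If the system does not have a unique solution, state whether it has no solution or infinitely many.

x_1 = -6, x_2 = 1

Row-reduce the augmented matrix:
R1 ← R1 / (17).
R2 ← R2 − 10·R1.
R2 ← R2 / (-10/17).
R1 ← R1 − 1/17·R2.
Reading off the reduced rows gives x_1 = -6, x_2 = 1.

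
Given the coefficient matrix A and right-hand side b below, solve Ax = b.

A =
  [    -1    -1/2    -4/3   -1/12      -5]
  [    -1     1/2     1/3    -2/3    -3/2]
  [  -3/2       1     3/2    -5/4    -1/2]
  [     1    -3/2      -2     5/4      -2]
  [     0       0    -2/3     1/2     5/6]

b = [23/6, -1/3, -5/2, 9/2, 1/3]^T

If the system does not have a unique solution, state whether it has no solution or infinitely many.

Row-reduce:
R1 ← R1 / (-1).
R2 ← R2 + 1·R1.
R3 ← R3 + 3/2·R1.
R4 ← R4 − 1·R1.
R1 ← R1 − 1/2·R2.
R3 ← R3 − 7/4·R2.
R4 ← R4 + 2·R2.
R3 ← R3 / (7/12).
R1 ← R1 − 1/2·R3.
R2 ← R2 − 5/3·R3.
R5 ← R5 + 2/3·R3.
Swap R4 and R5.
R4 ← R4 / (8/21).
R1 ← R1 − 13/28·R4.
R2 ← R2 + 2/7·R4.
R3 ← R3 + 5/28·R4.
Rank is 4 with 5 unknowns, leaving x_5 free.

infinitely many solutions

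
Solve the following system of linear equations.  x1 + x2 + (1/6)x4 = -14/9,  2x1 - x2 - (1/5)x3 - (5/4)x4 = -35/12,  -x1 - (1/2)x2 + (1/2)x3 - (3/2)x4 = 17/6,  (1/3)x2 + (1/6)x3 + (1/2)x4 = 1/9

Row-reduce the augmented matrix:
R2 ← R2 − 2·R1.
R3 ← R3 + 1·R1.
R2 ← R2 / (-3).
R1 ← R1 − 1·R2.
R3 ← R3 − 1/2·R2.
R4 ← R4 − 1/3·R2.
R3 ← R3 / (7/15).
R1 ← R1 + 1/15·R3.
R2 ← R2 − 1/15·R3.
R4 ← R4 − 13/90·R3.
R4 ← R4 / (275/336).
R1 ← R1 + 33/56·R4.
R2 ← R2 − 127/168·R4.
R3 ← R3 + 575/168·R4.
Reading off the reduced rows gives x1 = -3/2, x2 = 0, x3 = 5/3, x4 = -1/3.

x1 = -3/2, x2 = 0, x3 = 5/3, x4 = -1/3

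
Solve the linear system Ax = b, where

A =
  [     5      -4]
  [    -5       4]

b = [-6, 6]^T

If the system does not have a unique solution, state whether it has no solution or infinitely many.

Row-reduce:
R1 ← R1 / (5).
R2 ← R2 + 5·R1.
Rank is 1 with 2 unknowns, leaving x_2 free.

infinitely many solutions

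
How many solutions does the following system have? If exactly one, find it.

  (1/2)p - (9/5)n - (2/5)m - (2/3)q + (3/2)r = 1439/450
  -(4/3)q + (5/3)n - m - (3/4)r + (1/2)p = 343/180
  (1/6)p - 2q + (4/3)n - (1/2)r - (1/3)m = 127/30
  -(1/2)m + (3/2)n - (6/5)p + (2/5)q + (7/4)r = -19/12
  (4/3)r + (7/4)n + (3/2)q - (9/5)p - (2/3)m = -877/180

Row-reduce the augmented matrix:
R1 ← R1 / (-2/5).
R2 ← R2 + 1·R1.
R3 ← R3 + 1/3·R1.
R4 ← R4 + 1/2·R1.
R5 ← R5 + 2/3·R1.
R2 ← R2 / (37/6).
R1 ← R1 − 9/2·R2.
R3 ← R3 − 17/6·R2.
R4 ← R4 − 15/4·R2.
R5 ← R5 − 19/4·R2.
R3 ← R3 / (7/74).
R1 ← R1 + 26/37·R3.
R2 ← R2 + 9/74·R3.
R4 ← R4 + 1013/740·R3.
R5 ← R5 + 9127/4440·R3.
R4 ← R4 / (-994/45).
R1 ← R1 + 94/9·R4.
R2 ← R2 + 2·R4.
R3 ← R3 + 152/9·R4.
R5 ← R5 + 4369/135·R4.
R5 ← R5 / (-378171/278320).
R1 ← R1 + 10541/6958·R5.
R2 ← R2 + 6777/6958·R5.
R3 ← R3 + 14983/6958·R5.
R4 ← R4 + 9081/27832·R5.
Reading off the reduced rows gives m = 2/5, n = -3/5, p = 0, q = -8/3, r = 1/3.

m = 2/5, n = -3/5, p = 0, q = -8/3, r = 1/3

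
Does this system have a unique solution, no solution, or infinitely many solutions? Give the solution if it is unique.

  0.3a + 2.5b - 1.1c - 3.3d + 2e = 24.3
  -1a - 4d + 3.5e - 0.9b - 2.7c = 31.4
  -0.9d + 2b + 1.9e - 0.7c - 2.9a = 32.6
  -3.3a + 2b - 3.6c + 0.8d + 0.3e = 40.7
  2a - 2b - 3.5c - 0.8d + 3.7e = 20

Row-reduce the augmented matrix:
R1 ← R1 / (3/10).
R2 ← R2 + 1·R1.
R3 ← R3 + 29/10·R1.
R4 ← R4 + 33/10·R1.
R5 ← R5 − 2·R1.
R2 ← R2 / (223/30).
R1 ← R1 − 25/3·R2.
R3 ← R3 − 157/6·R2.
R4 ← R4 − 59/2·R2.
R5 ← R5 + 56/3·R2.
R3 ← R3 / (4941/446).
R1 ← R1 − 774/223·R3.
R2 ← R2 + 191/223·R3.
R4 ← R4 − 10667/1115·R3.
R5 ← R5 + 5421/446·R3.
R4 ← R4 / (1669027/247050).
R1 ← R1 + 1237/2745·R4.
R2 ← R2 + 11648/24705·R4.
R3 ← R3 − 44606/24705·R4.
R5 ← R5 − 45109/8235·R4.
R5 ← R5 / (72939121/16690270).
R1 ← R1 + 895077/1669027·R5.
R2 ← R2 + 233521/1669027·R5.
R3 ← R3 − 250902/1669027·R5.
R4 ← R4 + 1353446/1669027·R5.
Reading off the reduced rows gives a = -4, b = 4, c = -5, d = 0, e = 5.

a = -4, b = 4, c = -5, d = 0, e = 5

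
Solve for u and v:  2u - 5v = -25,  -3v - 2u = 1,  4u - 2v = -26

Row-reduce the augmented matrix:
R1 ← R1 / (2).
R2 ← R2 + 2·R1.
R3 ← R3 − 4·R1.
R2 ← R2 / (-8).
R1 ← R1 + 5/2·R2.
R3 ← R3 − 8·R2.
R3 reduces to 0 = 0, so the extra equation is consistent.
Reading off the reduced rows gives u = -5, v = 3.

u = -5, v = 3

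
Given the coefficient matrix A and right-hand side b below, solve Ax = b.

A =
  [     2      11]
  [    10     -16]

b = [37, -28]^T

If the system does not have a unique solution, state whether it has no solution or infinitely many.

x_1 = 2, x_2 = 3

Row-reduce the augmented matrix:
R1 ← R1 / (2).
R2 ← R2 − 10·R1.
R2 ← R2 / (-71).
R1 ← R1 − 11/2·R2.
Reading off the reduced rows gives x_1 = 2, x_2 = 3.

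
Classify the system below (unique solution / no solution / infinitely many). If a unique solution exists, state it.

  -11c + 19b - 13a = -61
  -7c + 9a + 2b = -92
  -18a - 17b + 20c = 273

Row-reduce the augmented matrix:
R1 ← R1 / (-13).
R2 ← R2 − 9·R1.
R3 ← R3 + 18·R1.
R2 ← R2 / (197/13).
R1 ← R1 + 19/13·R2.
R3 ← R3 + 563/13·R2.
R3 ← R3 / (-1288/197).
R1 ← R1 + 111/197·R3.
R2 ← R2 + 190/197·R3.
Reading off the reduced rows gives a = -6, b = -5, c = 4.

a = -6, b = -5, c = 4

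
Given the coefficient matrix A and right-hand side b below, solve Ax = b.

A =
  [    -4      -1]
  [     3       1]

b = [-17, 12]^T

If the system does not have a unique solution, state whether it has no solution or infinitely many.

From equation 1: x_2 = 17 − 4·x_1.
Substitute into equation 2 and solve: x_1 = 5.
Then x_2 = -3.

x_1 = 5, x_2 = -3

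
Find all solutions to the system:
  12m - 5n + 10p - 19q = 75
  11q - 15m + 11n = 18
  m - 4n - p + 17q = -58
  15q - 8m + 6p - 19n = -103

Row-reduce the augmented matrix:
R1 ← R1 / (12).
R2 ← R2 + 15·R1.
R3 ← R3 − 1·R1.
R4 ← R4 + 8·R1.
R2 ← R2 / (19/4).
R1 ← R1 + 5/12·R2.
R3 ← R3 + 43/12·R2.
R4 ← R4 + 67/3·R2.
R3 ← R3 / (433/57).
R1 ← R1 − 110/57·R3.
R2 ← R2 − 50/19·R3.
R4 ← R4 − 4072/57·R3.
R4 ← R4 / (-61452/433).
R1 ← R1 + 2156/433·R4.
R2 ← R2 + 2507/433·R4.
R3 ← R3 − 511/433·R4.
Reading off the reduced rows gives m = 1, n = 5, p = 5, q = -2.

m = 1, n = 5, p = 5, q = -2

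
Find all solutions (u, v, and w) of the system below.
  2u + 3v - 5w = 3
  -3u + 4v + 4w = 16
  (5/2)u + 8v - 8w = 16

no solution

Row-reduce:
R1 ← R1 / (2).
R2 ← R2 + 3·R1.
R3 ← R3 − 5/2·R1.
R2 ← R2 / (17/2).
R1 ← R1 − 3/2·R2.
R3 ← R3 − 17/4·R2.
Row 3 reduces to 0 = 2, a contradiction. The system is inconsistent.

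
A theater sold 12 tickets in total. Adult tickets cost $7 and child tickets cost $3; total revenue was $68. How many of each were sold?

Let a = adult tickets, c = child tickets.
  a + c = 12
  7a + 3c = 68
Row-reduce the augmented matrix:
R2 ← R2 − 7·R1.
R2 ← R2 / (-4).
R1 ← R1 − 1·R2.
Reading off the reduced rows gives a = 8, c = 4.

adult tickets: 8, child tickets: 4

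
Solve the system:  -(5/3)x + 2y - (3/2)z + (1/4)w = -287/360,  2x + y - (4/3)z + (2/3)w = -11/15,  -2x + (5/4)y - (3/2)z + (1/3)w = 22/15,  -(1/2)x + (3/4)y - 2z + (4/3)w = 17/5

Row-reduce the augmented matrix:
R1 ← R1 / (-5/3).
R2 ← R2 − 2·R1.
R3 ← R3 + 2·R1.
R4 ← R4 + 1/2·R1.
R2 ← R2 / (17/5).
R1 ← R1 + 6/5·R2.
R3 ← R3 + 23/20·R2.
R4 ← R4 − 3/20·R2.
R3 ← R3 / (-155/204).
R1 ← R1 + 7/34·R3.
R2 ← R2 + 47/51·R3.
R4 ← R4 + 24/17·R3.
R4 ← R4 / (254/465).
R1 ← R1 − 29/310·R4.
R2 ← R2 + 71/465·R4.
R3 ← R3 + 147/310·R4.
Reading off the reduced rows gives x = -2/3, y = -8/3, z = -11/5, w = 1/2.

x = -2/3, y = -8/3, z = -11/5, w = 1/2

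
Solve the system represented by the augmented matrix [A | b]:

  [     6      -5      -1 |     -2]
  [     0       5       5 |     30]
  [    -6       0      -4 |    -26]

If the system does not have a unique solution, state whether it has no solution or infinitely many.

no solution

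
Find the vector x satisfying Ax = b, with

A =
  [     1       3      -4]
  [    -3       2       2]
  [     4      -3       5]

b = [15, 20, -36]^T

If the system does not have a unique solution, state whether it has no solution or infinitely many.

x_1 = -4, x_2 = 5, x_3 = -1

Row-reduce the augmented matrix:
R2 ← R2 + 3·R1.
R3 ← R3 − 4·R1.
R2 ← R2 / (11).
R1 ← R1 − 3·R2.
R3 ← R3 + 15·R2.
R3 ← R3 / (81/11).
R1 ← R1 + 14/11·R3.
R2 ← R2 + 10/11·R3.
Reading off the reduced rows gives x_1 = -4, x_2 = 5, x_3 = -1.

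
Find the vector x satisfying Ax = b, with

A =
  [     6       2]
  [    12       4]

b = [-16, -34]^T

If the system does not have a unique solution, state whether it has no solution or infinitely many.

Row-reduce:
R1 ← R1 / (6).
R2 ← R2 − 12·R1.
Row 2 reduces to 0 = -2, a contradiction. The system is inconsistent.

no solution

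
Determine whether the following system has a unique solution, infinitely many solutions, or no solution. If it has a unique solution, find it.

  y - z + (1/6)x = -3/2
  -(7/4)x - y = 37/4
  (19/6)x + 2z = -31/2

Row-reduce:
R1 ← R1 / (1/6).
R2 ← R2 + 7/4·R1.
R3 ← R3 − 19/6·R1.
R2 ← R2 / (19/2).
R1 ← R1 − 6·R2.
R3 ← R3 + 19·R2.
Rank is 2 with 3 unknowns, leaving z free.

infinitely many solutions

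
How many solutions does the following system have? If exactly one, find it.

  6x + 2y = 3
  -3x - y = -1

no solution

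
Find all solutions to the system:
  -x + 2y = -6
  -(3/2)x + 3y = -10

Row-reduce:
R1 ← R1 / (-1).
R2 ← R2 + 3/2·R1.
Row 2 reduces to 0 = -1, a contradiction. The system is inconsistent.

no solution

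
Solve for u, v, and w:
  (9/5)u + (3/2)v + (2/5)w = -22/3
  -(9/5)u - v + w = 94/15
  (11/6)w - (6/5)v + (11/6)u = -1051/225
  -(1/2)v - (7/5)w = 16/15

Row-reduce the augmented matrix:
R1 ← R1 / (9/5).
R2 ← R2 + 9/5·R1.
R3 ← R3 − 11/6·R1.
R2 ← R2 / (1/2).
R1 ← R1 − 5/6·R2.
R3 ← R3 + 491/180·R2.
R4 ← R4 + 1/2·R2.
R3 ← R3 / (6118/675).
R1 ← R1 + 19/9·R3.
R2 ← R2 − 14/5·R3.
R4 reduces to 0 = 0, so the extra equation is consistent.
Reading off the reduced rows gives u = -3, v = -6/5, w = -1/3.

u = -3, v = -6/5, w = -1/3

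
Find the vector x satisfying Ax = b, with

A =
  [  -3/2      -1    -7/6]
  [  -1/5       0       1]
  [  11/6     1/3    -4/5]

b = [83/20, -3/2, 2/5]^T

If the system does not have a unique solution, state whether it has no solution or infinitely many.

x_1 = 0, x_2 = -12/5, x_3 = -3/2

Row-reduce the augmented matrix:
R1 ← R1 / (-3/2).
R2 ← R2 + 1/5·R1.
R3 ← R3 − 11/6·R1.
R2 ← R2 / (2/15).
R1 ← R1 − 2/3·R2.
R3 ← R3 + 8/9·R2.
R3 ← R3 / (493/90).
R1 ← R1 + 5·R3.
R2 ← R2 − 26/3·R3.
Reading off the reduced rows gives x_1 = 0, x_2 = -12/5, x_3 = -3/2.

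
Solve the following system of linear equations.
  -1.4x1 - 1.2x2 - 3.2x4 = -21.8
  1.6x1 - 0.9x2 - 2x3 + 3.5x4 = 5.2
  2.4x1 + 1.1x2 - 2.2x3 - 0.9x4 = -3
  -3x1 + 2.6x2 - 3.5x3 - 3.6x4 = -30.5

Row-reduce the augmented matrix:
R1 ← R1 / (-7/5).
R2 ← R2 − 8/5·R1.
R3 ← R3 − 12/5·R1.
R4 ← R4 + 3·R1.
R2 ← R2 / (-159/70).
R1 ← R1 − 6/7·R2.
R3 ← R3 + 67/70·R2.
R4 ← R4 − 181/35·R2.
R3 ← R3 / (-1079/795).
R1 ← R1 + 40/53·R3.
R2 ← R2 − 140/159·R3.
R4 ← R4 + 2561/318·R3.
R4 ← R4 / (3353/83).
R1 ← R1 − 6194/1079·R4.
R2 ← R2 + 4349/1079·R4.
R3 ← R3 − 5024/1079·R4.
Reading off the reduced rows gives x1 = 3, x2 = 4, x3 = 5, x4 = 4.

x1 = 3, x2 = 4, x3 = 5, x4 = 4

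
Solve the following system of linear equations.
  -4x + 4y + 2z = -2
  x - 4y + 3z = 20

infinitely many solutions

Row-reduce:
R1 ← R1 / (-4).
R2 ← R2 − 1·R1.
R2 ← R2 / (-3).
R1 ← R1 + 1·R2.
Rank is 2 with 3 unknowns, leaving z free.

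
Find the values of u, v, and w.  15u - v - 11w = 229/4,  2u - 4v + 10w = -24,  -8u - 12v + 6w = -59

u = 5/2, v = 9/4, w = -2

Row-reduce the augmented matrix:
R1 ← R1 / (15).
R2 ← R2 − 2·R1.
R3 ← R3 + 8·R1.
R2 ← R2 / (-58/15).
R1 ← R1 + 1/15·R2.
R3 ← R3 + 188/15·R2.
R3 ← R3 / (-1074/29).
R1 ← R1 + 27/29·R3.
R2 ← R2 + 86/29·R3.
Reading off the reduced rows gives u = 5/2, v = 9/4, w = -2.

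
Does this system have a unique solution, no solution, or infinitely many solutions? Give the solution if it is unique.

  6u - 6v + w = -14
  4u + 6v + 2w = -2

Row-reduce:
R1 ← R1 / (6).
R2 ← R2 − 4·R1.
R2 ← R2 / (10).
R1 ← R1 + 1·R2.
Rank is 2 with 3 unknowns, leaving w free.

infinitely many solutions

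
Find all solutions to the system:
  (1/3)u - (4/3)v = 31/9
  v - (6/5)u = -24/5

u = 7/3, v = -2

Row-reduce the augmented matrix:
R1 ← R1 / (1/3).
R2 ← R2 + 6/5·R1.
R2 ← R2 / (-19/5).
R1 ← R1 + 4·R2.
Reading off the reduced rows gives u = 7/3, v = -2.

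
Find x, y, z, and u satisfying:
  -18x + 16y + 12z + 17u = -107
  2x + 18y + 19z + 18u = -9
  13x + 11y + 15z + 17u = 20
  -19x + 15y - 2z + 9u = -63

x = 5, y = 5, z = -1, u = -5

Row-reduce the augmented matrix:
R1 ← R1 / (-18).
R2 ← R2 − 2·R1.
R3 ← R3 − 13·R1.
R4 ← R4 + 19·R1.
R2 ← R2 / (178/9).
R1 ← R1 + 8/9·R2.
R3 ← R3 − 203/9·R2.
R4 ← R4 + 17/9·R2.
R3 ← R3 / (85/178).
R1 ← R1 − 22/89·R3.
R2 ← R2 − 183/178·R3.
R4 ← R4 + 2265/178·R3.
R4 ← R4 / (2868/17).
R1 ← R1 + 589/170·R4.
R2 ← R2 + 2243/170·R4.
R3 ← R3 − 1174/85·R4.
Reading off the reduced rows gives x = 5, y = 5, z = -1, u = -5.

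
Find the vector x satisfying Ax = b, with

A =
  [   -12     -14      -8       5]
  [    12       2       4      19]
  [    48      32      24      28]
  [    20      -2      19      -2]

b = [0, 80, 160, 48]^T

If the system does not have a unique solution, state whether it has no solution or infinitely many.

infinitely many solutions

Row-reduce:
R1 ← R1 / (-12).
R2 ← R2 − 12·R1.
R3 ← R3 − 48·R1.
R4 ← R4 − 20·R1.
R2 ← R2 / (-12).
R1 ← R1 − 7/6·R2.
R3 ← R3 + 24·R2.
R4 ← R4 + 76/3·R2.
Swap R3 and R4.
R3 ← R3 / (127/9).
R1 ← R1 − 5/18·R3.
R2 ← R2 − 1/3·R3.
Rank is 3 with 4 unknowns, leaving x_4 free.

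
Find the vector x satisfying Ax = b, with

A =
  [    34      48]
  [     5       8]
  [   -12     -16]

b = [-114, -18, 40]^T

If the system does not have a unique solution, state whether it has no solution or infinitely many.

no solution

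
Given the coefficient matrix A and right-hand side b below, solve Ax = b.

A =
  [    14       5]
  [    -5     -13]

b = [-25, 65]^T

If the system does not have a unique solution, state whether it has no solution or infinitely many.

x_1 = 0, x_2 = -5

Row-reduce the augmented matrix:
R1 ← R1 / (14).
R2 ← R2 + 5·R1.
R2 ← R2 / (-157/14).
R1 ← R1 − 5/14·R2.
Reading off the reduced rows gives x_1 = 0, x_2 = -5.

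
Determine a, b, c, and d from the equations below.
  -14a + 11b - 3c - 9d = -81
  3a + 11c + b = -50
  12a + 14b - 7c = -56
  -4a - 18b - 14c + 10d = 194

Row-reduce the augmented matrix:
R1 ← R1 / (-14).
R2 ← R2 − 3·R1.
R3 ← R3 − 12·R1.
R4 ← R4 + 4·R1.
R2 ← R2 / (47/14).
R1 ← R1 + 11/14·R2.
R3 ← R3 − 164/7·R2.
R4 ← R4 + 148/7·R2.
R3 ← R3 / (-3847/47).
R1 ← R1 − 124/47·R3.
R2 ← R2 − 145/47·R3.
R4 ← R4 − 2448/47·R3.
R4 ← R4 / (15700/3847).
R1 ← R1 − 1449/3847·R4.
R2 ← R2 + 1377/3847·R4.
R3 ← R3 + 270/3847·R4.
Reading off the reduced rows gives a = 0, b = -6, c = -4, d = 3.

a = 0, b = -6, c = -4, d = 3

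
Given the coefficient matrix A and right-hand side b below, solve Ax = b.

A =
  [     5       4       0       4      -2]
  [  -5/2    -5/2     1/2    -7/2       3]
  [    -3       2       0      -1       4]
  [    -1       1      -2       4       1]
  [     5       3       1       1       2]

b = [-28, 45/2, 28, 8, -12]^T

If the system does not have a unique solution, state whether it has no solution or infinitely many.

Row-reduce:
R1 ← R1 / (5).
R2 ← R2 + 5/2·R1.
R3 ← R3 + 3·R1.
R4 ← R4 + 1·R1.
R5 ← R5 − 5·R1.
R2 ← R2 / (-1/2).
R1 ← R1 − 4/5·R2.
R3 ← R3 − 22/5·R2.
R4 ← R4 − 9/5·R2.
R5 ← R5 + 1·R2.
R3 ← R3 / (22/5).
R1 ← R1 − 4/5·R3.
R2 ← R2 + 1·R3.
R4 ← R4 + 1/5·R3.
R4 ← R4 / (-25/22).
R1 ← R1 − 6/11·R4.
R2 ← R2 − 7/22·R4.
R3 ← R3 + 59/22·R4.
Row 5 reduces to 0 = -1, a contradiction. The system is inconsistent.

no solution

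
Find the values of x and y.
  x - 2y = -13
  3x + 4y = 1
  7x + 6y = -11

x = -5, y = 4

Row-reduce the augmented matrix:
R2 ← R2 − 3·R1.
R3 ← R3 − 7·R1.
R2 ← R2 / (10).
R1 ← R1 + 2·R2.
R3 ← R3 − 20·R2.
R3 reduces to 0 = 0, so the extra equation is consistent.
Reading off the reduced rows gives x = -5, y = 4.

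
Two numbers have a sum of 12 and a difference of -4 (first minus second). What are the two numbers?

Let x = first number, y = second number.
  y + x = 12
  x - y = -4
Row-reduce the augmented matrix:
R2 ← R2 − 1·R1.
R2 ← R2 / (-2).
R1 ← R1 − 1·R2.
Reading off the reduced rows gives x = 4, y = 8.

first number: 4, second number: 8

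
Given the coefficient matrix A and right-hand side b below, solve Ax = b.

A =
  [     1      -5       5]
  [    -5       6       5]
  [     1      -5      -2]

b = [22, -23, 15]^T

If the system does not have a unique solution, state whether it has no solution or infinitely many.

x_1 = 2, x_2 = -3, x_3 = 1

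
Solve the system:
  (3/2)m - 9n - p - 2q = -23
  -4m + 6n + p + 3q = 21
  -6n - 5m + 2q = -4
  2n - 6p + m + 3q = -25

infinitely many solutions

Row-reduce:
R1 ← R1 / (3/2).
R2 ← R2 + 4·R1.
R3 ← R3 + 5·R1.
R4 ← R4 − 1·R1.
R2 ← R2 / (-18).
R1 ← R1 + 6·R2.
R3 ← R3 + 36·R2.
R4 ← R4 − 8·R2.
Swap R3 and R4.
R3 ← R3 / (-164/27).
R1 ← R1 + 1/9·R3.
R2 ← R2 − 5/54·R3.
Rank is 3 with 4 unknowns, leaving q free.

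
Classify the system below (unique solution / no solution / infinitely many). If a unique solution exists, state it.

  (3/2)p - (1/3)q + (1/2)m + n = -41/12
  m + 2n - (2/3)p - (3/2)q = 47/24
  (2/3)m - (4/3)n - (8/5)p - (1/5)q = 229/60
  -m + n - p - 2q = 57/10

Row-reduce the augmented matrix:
R1 ← R1 / (1/2).
R2 ← R2 − 1·R1.
R3 ← R3 − 2/3·R1.
R4 ← R4 + 1·R1.
Swap R2 and R3.
R2 ← R2 / (-8/3).
R1 ← R1 − 2·R2.
R4 ← R4 − 3·R2.
R3 ← R3 / (-11/3).
R1 ← R1 − 3/10·R3.
R2 ← R2 − 27/20·R3.
R4 ← R4 + 41/20·R3.
R4 ← R4 / (-1271/660).
R1 ← R1 + 91/165·R4.
R2 ← R2 + 263/660·R4.
R3 ← R3 − 5/22·R4.
Reading off the reduced rows gives m = -4/5, n = -3/5, p = -2, q = -7/4.

m = -4/5, n = -3/5, p = -2, q = -7/4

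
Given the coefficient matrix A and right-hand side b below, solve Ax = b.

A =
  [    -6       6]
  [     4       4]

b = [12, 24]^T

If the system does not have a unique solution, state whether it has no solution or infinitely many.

Row-reduce the augmented matrix:
R1 ← R1 / (-6).
R2 ← R2 − 4·R1.
R2 ← R2 / (8).
R1 ← R1 + 1·R2.
Reading off the reduced rows gives x_1 = 2, x_2 = 4.

x_1 = 2, x_2 = 4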